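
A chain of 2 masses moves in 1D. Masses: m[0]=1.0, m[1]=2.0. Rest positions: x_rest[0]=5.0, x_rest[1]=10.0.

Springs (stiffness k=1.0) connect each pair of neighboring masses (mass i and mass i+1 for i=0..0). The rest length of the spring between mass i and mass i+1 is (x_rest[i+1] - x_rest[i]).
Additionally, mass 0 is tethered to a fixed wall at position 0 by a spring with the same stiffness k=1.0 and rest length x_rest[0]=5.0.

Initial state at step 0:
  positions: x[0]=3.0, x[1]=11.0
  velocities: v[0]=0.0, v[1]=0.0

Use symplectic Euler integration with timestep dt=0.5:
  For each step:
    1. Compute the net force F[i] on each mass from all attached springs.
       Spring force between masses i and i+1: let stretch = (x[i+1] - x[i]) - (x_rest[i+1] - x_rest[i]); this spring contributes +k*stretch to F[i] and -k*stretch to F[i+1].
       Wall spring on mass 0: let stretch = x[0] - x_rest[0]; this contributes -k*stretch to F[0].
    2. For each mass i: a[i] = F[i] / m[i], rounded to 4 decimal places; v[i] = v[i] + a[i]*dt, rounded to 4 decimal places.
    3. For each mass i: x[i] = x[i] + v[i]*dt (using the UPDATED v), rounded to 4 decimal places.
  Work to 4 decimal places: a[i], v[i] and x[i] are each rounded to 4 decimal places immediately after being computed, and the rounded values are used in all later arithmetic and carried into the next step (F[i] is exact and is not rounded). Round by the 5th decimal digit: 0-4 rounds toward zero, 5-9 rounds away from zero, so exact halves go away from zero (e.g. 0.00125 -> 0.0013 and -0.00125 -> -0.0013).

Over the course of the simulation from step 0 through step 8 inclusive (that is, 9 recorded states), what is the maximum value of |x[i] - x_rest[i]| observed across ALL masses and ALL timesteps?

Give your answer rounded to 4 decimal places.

Step 0: x=[3.0000 11.0000] v=[0.0000 0.0000]
Step 1: x=[4.2500 10.6250] v=[2.5000 -0.7500]
Step 2: x=[6.0313 10.0781] v=[3.5625 -1.0938]
Step 3: x=[7.3165 9.6504] v=[2.5703 -0.8555]
Step 4: x=[7.3560 9.5559] v=[0.0790 -0.1890]
Step 5: x=[6.1065 9.8115] v=[-2.4991 0.5111]
Step 6: x=[4.2566 10.2290] v=[-3.6999 0.8349]
Step 7: x=[2.8356 10.5249] v=[-2.8420 0.5918]
Step 8: x=[2.6280 10.4846] v=[-0.4152 -0.0806]
Max displacement = 2.3720

Answer: 2.3720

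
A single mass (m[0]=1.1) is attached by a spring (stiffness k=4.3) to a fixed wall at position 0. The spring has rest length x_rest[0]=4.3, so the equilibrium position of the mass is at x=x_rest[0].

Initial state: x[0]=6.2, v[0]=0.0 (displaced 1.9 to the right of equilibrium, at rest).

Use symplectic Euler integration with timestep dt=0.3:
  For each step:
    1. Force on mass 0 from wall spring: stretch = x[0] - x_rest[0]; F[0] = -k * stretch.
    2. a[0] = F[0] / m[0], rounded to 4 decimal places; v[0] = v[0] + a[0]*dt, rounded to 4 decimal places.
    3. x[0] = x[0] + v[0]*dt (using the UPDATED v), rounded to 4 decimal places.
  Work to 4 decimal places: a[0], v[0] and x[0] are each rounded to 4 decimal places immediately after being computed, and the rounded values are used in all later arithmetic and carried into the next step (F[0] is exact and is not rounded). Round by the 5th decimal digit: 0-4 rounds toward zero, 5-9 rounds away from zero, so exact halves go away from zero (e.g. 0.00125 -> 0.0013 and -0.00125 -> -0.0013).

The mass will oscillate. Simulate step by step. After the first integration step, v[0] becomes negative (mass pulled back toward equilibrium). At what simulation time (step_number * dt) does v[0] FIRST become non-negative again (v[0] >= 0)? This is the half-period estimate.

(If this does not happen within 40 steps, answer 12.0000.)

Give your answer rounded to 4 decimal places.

Step 0: x=[6.2000] v=[0.0000]
Step 1: x=[5.5315] v=[-2.2282]
Step 2: x=[4.4298] v=[-3.6724]
Step 3: x=[3.2824] v=[-3.8246]
Step 4: x=[2.4930] v=[-2.6312]
Step 5: x=[2.3394] v=[-0.5121]
Step 6: x=[2.8756] v=[1.7872]
First v>=0 after going negative at step 6, time=1.8000

Answer: 1.8000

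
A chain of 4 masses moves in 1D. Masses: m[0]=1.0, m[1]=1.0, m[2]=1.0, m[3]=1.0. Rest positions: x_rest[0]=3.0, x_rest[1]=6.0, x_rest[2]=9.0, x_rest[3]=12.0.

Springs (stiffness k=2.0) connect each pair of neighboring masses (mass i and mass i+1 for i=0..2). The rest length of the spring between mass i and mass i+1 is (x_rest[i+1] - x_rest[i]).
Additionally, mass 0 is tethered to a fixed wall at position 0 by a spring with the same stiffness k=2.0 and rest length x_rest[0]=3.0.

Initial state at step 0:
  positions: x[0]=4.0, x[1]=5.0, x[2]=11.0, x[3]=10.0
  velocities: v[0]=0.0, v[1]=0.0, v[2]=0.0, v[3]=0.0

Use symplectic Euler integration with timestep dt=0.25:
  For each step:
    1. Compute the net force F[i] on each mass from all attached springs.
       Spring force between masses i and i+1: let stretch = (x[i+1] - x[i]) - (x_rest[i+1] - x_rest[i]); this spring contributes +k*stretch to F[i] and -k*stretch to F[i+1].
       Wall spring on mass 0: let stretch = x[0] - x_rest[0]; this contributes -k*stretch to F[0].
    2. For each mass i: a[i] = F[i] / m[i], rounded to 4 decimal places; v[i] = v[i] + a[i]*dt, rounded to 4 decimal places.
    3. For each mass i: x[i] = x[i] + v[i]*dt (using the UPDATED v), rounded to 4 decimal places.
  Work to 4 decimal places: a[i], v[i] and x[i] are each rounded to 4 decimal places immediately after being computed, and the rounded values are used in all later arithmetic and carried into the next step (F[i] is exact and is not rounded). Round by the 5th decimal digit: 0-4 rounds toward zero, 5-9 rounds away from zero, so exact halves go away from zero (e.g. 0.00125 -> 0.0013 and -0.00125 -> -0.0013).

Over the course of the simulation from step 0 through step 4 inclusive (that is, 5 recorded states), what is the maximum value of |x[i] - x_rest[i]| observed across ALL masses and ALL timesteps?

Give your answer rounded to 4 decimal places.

Step 0: x=[4.0000 5.0000 11.0000 10.0000] v=[0.0000 0.0000 0.0000 0.0000]
Step 1: x=[3.6250 5.6250 10.1250 10.5000] v=[-1.5000 2.5000 -3.5000 2.0000]
Step 2: x=[3.0469 6.5625 8.7344 11.3281] v=[-2.3125 3.7500 -5.5625 3.3125]
Step 3: x=[2.5274 7.3321 7.3965 12.2070] v=[-2.0782 3.0782 -5.3516 3.5157]
Step 4: x=[2.2925 7.5091 6.6519 12.8596] v=[-0.9396 0.7081 -2.9786 2.6105]
Max displacement = 2.3481

Answer: 2.3481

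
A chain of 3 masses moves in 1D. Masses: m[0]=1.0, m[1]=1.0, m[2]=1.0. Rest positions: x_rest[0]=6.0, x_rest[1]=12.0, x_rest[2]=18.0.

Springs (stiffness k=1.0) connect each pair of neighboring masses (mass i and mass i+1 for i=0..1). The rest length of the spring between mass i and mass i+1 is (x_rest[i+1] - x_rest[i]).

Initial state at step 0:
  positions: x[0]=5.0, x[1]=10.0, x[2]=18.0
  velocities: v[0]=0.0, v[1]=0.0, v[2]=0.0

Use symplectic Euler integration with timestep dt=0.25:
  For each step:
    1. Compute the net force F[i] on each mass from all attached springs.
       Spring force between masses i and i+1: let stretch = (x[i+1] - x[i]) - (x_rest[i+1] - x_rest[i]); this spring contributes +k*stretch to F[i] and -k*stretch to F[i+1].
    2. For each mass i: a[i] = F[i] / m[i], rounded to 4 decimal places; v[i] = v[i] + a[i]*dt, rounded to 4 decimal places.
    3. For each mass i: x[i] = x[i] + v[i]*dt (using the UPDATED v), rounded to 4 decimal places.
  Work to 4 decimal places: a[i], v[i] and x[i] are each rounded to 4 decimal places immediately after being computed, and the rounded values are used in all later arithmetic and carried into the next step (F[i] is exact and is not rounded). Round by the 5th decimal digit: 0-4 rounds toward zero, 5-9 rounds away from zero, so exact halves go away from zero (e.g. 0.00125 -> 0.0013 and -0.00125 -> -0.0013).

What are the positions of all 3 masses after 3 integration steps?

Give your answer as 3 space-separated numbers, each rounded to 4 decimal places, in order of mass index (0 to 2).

Step 0: x=[5.0000 10.0000 18.0000] v=[0.0000 0.0000 0.0000]
Step 1: x=[4.9375 10.1875 17.8750] v=[-0.2500 0.7500 -0.5000]
Step 2: x=[4.8281 10.5274 17.6445] v=[-0.4375 1.3594 -0.9219]
Step 3: x=[4.6999 10.9559 17.3442] v=[-0.5127 1.7139 -1.2012]

Answer: 4.6999 10.9559 17.3442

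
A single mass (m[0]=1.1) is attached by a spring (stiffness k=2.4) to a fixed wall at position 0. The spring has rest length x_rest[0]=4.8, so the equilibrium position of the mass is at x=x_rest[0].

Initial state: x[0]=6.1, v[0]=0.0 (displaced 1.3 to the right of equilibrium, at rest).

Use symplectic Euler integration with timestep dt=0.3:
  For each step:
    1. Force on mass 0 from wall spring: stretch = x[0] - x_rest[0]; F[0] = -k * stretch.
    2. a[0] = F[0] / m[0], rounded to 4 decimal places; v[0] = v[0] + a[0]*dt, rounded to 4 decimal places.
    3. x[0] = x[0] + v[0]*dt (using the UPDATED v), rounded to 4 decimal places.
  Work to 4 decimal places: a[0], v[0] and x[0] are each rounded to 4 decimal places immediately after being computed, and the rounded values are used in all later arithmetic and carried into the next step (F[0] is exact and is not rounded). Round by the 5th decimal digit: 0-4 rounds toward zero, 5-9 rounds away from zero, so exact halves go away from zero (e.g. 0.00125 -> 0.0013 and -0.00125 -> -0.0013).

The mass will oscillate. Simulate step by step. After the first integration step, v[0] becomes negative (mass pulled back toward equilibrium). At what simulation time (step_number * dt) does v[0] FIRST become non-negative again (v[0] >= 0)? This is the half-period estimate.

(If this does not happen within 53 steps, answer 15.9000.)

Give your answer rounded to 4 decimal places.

Answer: 2.4000

Derivation:
Step 0: x=[6.1000] v=[0.0000]
Step 1: x=[5.8447] v=[-0.8509]
Step 2: x=[5.3843] v=[-1.5347]
Step 3: x=[4.8092] v=[-1.9171]
Step 4: x=[4.2323] v=[-1.9231]
Step 5: x=[3.7669] v=[-1.5515]
Step 6: x=[3.5043] v=[-0.8753]
Step 7: x=[3.4961] v=[-0.0272]
Step 8: x=[3.7440] v=[0.8263]
First v>=0 after going negative at step 8, time=2.4000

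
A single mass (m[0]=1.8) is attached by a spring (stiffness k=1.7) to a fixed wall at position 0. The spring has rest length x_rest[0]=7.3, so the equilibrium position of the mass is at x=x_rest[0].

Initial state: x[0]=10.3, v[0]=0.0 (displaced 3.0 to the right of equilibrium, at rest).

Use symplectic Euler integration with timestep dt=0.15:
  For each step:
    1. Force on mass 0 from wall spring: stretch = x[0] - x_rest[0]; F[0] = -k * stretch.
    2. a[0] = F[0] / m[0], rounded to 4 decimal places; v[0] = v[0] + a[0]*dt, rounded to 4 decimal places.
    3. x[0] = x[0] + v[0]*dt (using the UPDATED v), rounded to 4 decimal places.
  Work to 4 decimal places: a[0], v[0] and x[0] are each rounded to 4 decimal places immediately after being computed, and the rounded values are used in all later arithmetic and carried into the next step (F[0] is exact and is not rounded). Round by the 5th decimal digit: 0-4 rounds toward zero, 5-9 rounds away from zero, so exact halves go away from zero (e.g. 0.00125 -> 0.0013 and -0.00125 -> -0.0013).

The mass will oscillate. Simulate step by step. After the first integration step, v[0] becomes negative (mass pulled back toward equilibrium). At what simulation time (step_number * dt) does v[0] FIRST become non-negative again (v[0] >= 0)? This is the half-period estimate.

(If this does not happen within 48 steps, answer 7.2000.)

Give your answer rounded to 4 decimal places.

Answer: 3.3000

Derivation:
Step 0: x=[10.3000] v=[0.0000]
Step 1: x=[10.2363] v=[-0.4250]
Step 2: x=[10.1102] v=[-0.8410]
Step 3: x=[9.9243] v=[-1.2391]
Step 4: x=[9.6827] v=[-1.6109]
Step 5: x=[9.3904] v=[-1.9484]
Step 6: x=[9.0537] v=[-2.2445]
Step 7: x=[8.6798] v=[-2.4929]
Step 8: x=[8.2765] v=[-2.6884]
Step 9: x=[7.8525] v=[-2.8267]
Step 10: x=[7.4168] v=[-2.9050]
Step 11: x=[6.9786] v=[-2.9215]
Step 12: x=[6.5472] v=[-2.8760]
Step 13: x=[6.1318] v=[-2.7694]
Step 14: x=[5.7412] v=[-2.6039]
Step 15: x=[5.3837] v=[-2.3831]
Step 16: x=[5.0670] v=[-2.1116]
Step 17: x=[4.7977] v=[-1.7953]
Step 18: x=[4.5816] v=[-1.4408]
Step 19: x=[4.4232] v=[-1.0557]
Step 20: x=[4.3260] v=[-0.6482]
Step 21: x=[4.2920] v=[-0.2269]
Step 22: x=[4.3219] v=[0.1992]
First v>=0 after going negative at step 22, time=3.3000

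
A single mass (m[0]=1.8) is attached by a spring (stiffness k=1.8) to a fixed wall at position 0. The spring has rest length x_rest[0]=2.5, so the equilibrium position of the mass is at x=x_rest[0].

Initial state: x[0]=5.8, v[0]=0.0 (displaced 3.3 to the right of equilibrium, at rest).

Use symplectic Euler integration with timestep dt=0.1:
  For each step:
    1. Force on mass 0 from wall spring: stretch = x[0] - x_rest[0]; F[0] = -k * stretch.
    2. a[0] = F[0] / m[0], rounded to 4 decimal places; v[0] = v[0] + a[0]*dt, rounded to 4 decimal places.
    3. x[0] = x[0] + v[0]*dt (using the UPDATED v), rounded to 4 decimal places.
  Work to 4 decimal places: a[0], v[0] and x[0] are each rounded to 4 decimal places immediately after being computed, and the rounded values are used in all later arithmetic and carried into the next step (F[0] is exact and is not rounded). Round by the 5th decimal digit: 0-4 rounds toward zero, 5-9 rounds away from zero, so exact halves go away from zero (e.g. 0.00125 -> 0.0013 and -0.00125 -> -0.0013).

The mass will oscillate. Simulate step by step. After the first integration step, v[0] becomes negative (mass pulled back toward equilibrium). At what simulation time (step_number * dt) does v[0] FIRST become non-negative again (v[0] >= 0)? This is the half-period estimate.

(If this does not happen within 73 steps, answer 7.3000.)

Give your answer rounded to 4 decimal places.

Step 0: x=[5.8000] v=[0.0000]
Step 1: x=[5.7670] v=[-0.3300]
Step 2: x=[5.7013] v=[-0.6567]
Step 3: x=[5.6036] v=[-0.9768]
Step 4: x=[5.4749] v=[-1.2872]
Step 5: x=[5.3164] v=[-1.5847]
Step 6: x=[5.1298] v=[-1.8663]
Step 7: x=[4.9169] v=[-2.1293]
Step 8: x=[4.6798] v=[-2.3710]
Step 9: x=[4.4209] v=[-2.5890]
Step 10: x=[4.1428] v=[-2.7811]
Step 11: x=[3.8483] v=[-2.9454]
Step 12: x=[3.5403] v=[-3.0802]
Step 13: x=[3.2219] v=[-3.1842]
Step 14: x=[2.8963] v=[-3.2564]
Step 15: x=[2.5667] v=[-3.2960]
Step 16: x=[2.2364] v=[-3.3027]
Step 17: x=[1.9088] v=[-3.2763]
Step 18: x=[1.5871] v=[-3.2172]
Step 19: x=[1.2745] v=[-3.1259]
Step 20: x=[0.9742] v=[-3.0034]
Step 21: x=[0.6891] v=[-2.8508]
Step 22: x=[0.4221] v=[-2.6697]
Step 23: x=[0.1759] v=[-2.4619]
Step 24: x=[-0.0471] v=[-2.2295]
Step 25: x=[-0.2446] v=[-1.9748]
Step 26: x=[-0.4146] v=[-1.7003]
Step 27: x=[-0.5555] v=[-1.4088]
Step 28: x=[-0.6658] v=[-1.1033]
Step 29: x=[-0.7445] v=[-0.7867]
Step 30: x=[-0.7907] v=[-0.4623]
Step 31: x=[-0.8040] v=[-0.1332]
Step 32: x=[-0.7843] v=[0.1972]
First v>=0 after going negative at step 32, time=3.2000

Answer: 3.2000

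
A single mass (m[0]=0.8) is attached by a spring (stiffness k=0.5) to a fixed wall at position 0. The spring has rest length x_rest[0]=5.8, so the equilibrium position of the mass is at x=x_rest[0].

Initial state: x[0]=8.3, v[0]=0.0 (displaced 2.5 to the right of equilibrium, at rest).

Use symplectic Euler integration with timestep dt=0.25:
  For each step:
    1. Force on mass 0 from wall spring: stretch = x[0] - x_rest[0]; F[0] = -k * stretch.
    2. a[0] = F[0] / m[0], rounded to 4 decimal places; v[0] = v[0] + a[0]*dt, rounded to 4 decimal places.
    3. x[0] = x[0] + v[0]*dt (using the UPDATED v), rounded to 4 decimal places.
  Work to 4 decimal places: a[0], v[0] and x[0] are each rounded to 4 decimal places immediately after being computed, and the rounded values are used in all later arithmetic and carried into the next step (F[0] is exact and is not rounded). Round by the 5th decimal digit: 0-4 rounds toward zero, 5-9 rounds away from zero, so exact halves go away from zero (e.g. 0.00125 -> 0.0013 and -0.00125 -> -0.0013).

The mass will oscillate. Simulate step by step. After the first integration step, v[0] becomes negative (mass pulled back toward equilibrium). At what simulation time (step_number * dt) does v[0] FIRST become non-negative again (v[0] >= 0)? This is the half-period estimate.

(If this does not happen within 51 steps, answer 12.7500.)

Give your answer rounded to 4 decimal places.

Answer: 4.0000

Derivation:
Step 0: x=[8.3000] v=[0.0000]
Step 1: x=[8.2024] v=[-0.3906]
Step 2: x=[8.0109] v=[-0.7660]
Step 3: x=[7.7330] v=[-1.1115]
Step 4: x=[7.3796] v=[-1.4135]
Step 5: x=[6.9645] v=[-1.6603]
Step 6: x=[6.5039] v=[-1.8423]
Step 7: x=[6.0158] v=[-1.9523]
Step 8: x=[5.5193] v=[-1.9860]
Step 9: x=[5.0338] v=[-1.9422]
Step 10: x=[4.5782] v=[-1.8225]
Step 11: x=[4.1703] v=[-1.6316]
Step 12: x=[3.8261] v=[-1.3770]
Step 13: x=[3.5590] v=[-1.0686]
Step 14: x=[3.3794] v=[-0.7185]
Step 15: x=[3.2943] v=[-0.3403]
Step 16: x=[3.3071] v=[0.0512]
First v>=0 after going negative at step 16, time=4.0000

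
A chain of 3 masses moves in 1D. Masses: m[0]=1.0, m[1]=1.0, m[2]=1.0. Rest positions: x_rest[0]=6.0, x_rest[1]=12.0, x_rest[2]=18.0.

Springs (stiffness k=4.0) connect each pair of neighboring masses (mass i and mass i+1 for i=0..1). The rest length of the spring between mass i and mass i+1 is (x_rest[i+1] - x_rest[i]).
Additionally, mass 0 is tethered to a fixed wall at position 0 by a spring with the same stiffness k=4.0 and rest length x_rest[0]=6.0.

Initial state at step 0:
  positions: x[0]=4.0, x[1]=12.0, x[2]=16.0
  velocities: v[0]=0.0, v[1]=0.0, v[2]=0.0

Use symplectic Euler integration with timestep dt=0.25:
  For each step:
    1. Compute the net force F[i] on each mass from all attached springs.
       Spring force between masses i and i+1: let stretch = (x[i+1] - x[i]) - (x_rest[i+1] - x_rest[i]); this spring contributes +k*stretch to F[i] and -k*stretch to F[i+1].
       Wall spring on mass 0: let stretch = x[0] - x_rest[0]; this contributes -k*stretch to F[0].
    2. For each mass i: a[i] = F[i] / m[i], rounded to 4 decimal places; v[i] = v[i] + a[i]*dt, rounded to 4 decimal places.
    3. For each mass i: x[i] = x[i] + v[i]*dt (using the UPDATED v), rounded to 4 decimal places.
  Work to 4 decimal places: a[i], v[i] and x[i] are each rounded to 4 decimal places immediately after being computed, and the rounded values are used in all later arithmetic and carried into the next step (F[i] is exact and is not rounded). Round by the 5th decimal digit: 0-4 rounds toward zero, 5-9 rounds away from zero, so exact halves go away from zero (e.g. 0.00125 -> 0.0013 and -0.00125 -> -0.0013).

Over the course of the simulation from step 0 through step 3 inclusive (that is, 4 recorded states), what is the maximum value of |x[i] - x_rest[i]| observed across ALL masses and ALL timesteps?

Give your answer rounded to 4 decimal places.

Step 0: x=[4.0000 12.0000 16.0000] v=[0.0000 0.0000 0.0000]
Step 1: x=[5.0000 11.0000 16.5000] v=[4.0000 -4.0000 2.0000]
Step 2: x=[6.2500 9.8750 17.1250] v=[5.0000 -4.5000 2.5000]
Step 3: x=[6.8438 9.6563 17.4375] v=[2.3750 -0.8750 1.2500]
Max displacement = 2.3437

Answer: 2.3437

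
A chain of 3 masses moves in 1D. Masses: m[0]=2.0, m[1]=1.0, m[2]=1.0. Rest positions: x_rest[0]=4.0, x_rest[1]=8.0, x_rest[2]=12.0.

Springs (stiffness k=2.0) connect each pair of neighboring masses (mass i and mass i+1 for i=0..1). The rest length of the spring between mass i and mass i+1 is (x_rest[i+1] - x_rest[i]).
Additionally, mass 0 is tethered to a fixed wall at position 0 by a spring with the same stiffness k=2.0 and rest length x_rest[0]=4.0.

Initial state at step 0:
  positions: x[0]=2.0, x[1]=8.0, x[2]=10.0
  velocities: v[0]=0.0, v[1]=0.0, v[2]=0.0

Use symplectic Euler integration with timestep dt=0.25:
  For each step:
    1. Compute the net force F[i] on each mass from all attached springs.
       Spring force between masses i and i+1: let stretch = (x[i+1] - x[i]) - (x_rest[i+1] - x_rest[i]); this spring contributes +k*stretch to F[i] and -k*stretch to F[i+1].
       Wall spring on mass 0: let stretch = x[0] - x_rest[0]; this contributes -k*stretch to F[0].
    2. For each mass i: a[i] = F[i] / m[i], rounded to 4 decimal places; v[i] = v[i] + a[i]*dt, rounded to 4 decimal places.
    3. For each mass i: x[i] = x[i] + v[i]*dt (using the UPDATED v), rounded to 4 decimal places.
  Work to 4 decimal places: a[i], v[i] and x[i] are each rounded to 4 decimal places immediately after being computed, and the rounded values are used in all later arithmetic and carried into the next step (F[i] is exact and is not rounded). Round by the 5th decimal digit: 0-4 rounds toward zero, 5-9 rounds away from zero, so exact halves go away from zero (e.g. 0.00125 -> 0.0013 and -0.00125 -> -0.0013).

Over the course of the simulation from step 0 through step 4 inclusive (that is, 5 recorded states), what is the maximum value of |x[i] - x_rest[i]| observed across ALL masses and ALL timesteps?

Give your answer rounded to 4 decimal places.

Step 0: x=[2.0000 8.0000 10.0000] v=[0.0000 0.0000 0.0000]
Step 1: x=[2.2500 7.5000 10.2500] v=[1.0000 -2.0000 1.0000]
Step 2: x=[2.6875 6.6875 10.6563] v=[1.7500 -3.2500 1.6250]
Step 3: x=[3.2070 5.8711 11.0665] v=[2.0781 -3.2656 1.6406]
Step 4: x=[3.6926 5.3711 11.3272] v=[1.9424 -2.0000 1.0429]
Max displacement = 2.6289

Answer: 2.6289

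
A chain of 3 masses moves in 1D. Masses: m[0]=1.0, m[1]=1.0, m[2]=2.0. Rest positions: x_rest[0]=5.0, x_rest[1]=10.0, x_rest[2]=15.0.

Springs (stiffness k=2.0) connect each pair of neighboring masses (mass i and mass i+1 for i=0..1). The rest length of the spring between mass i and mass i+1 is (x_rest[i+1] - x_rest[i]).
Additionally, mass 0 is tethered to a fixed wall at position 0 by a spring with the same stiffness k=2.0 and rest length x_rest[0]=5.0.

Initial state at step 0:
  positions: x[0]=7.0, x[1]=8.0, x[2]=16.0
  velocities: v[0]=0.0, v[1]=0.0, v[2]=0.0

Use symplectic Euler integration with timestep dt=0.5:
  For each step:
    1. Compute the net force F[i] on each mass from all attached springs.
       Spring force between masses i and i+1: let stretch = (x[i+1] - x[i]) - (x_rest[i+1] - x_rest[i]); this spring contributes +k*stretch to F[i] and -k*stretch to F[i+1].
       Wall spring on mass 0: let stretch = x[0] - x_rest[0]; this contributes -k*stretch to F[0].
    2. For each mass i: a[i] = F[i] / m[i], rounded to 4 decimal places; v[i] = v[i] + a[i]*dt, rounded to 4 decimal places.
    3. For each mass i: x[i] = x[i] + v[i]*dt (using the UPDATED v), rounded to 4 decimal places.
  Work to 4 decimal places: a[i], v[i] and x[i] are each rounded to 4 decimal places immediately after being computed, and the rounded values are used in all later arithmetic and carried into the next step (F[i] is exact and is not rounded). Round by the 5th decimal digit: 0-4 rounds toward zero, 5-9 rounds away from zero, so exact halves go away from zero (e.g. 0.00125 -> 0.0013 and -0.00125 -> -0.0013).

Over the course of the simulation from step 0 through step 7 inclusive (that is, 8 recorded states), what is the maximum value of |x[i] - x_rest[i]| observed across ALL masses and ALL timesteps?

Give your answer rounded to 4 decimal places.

Step 0: x=[7.0000 8.0000 16.0000] v=[0.0000 0.0000 0.0000]
Step 1: x=[4.0000 11.5000 15.2500] v=[-6.0000 7.0000 -1.5000]
Step 2: x=[2.7500 13.1250 14.8125] v=[-2.5000 3.2500 -0.8750]
Step 3: x=[5.3125 10.4063 15.2032] v=[5.1250 -5.4375 0.7813]
Step 4: x=[7.7657 7.5391 15.6447] v=[4.9063 -5.7344 0.8829]
Step 5: x=[6.2227 8.8380 15.3098] v=[-3.0860 2.5978 -0.6699]
Step 6: x=[2.8760 12.0652 14.6069] v=[-6.6934 6.4543 -1.4058]
Step 7: x=[2.6859 11.9686 14.5186] v=[-0.3802 -0.1932 -0.1767]
Max displacement = 3.1250

Answer: 3.1250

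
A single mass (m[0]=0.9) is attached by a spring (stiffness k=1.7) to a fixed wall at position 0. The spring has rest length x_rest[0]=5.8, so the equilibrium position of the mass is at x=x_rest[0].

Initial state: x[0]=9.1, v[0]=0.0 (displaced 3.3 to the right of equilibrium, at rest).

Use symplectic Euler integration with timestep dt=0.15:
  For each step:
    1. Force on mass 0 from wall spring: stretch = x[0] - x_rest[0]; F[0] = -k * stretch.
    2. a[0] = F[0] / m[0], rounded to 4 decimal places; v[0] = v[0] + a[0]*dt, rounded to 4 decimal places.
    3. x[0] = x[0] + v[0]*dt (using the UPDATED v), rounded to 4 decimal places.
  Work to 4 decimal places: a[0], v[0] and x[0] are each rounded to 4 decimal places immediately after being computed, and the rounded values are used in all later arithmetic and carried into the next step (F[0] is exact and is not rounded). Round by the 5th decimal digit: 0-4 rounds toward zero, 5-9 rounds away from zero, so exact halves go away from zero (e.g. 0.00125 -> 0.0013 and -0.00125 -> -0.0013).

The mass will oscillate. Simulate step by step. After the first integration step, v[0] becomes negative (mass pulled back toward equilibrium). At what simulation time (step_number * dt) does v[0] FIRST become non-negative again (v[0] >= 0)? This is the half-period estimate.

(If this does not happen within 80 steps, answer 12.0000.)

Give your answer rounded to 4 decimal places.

Step 0: x=[9.1000] v=[0.0000]
Step 1: x=[8.9598] v=[-0.9350]
Step 2: x=[8.6853] v=[-1.8303]
Step 3: x=[8.2881] v=[-2.6478]
Step 4: x=[7.7852] v=[-3.3528]
Step 5: x=[7.1979] v=[-3.9153]
Step 6: x=[6.5512] v=[-4.3114]
Step 7: x=[5.8726] v=[-4.5242]
Step 8: x=[5.1909] v=[-4.5448]
Step 9: x=[4.5351] v=[-4.3722]
Step 10: x=[3.9330] v=[-4.0138]
Step 11: x=[3.4103] v=[-3.4848]
Step 12: x=[2.9891] v=[-2.8077]
Step 13: x=[2.6874] v=[-2.0113]
Step 14: x=[2.5180] v=[-1.1294]
Step 15: x=[2.4881] v=[-0.1995]
Step 16: x=[2.5989] v=[0.7389]
First v>=0 after going negative at step 16, time=2.4000

Answer: 2.4000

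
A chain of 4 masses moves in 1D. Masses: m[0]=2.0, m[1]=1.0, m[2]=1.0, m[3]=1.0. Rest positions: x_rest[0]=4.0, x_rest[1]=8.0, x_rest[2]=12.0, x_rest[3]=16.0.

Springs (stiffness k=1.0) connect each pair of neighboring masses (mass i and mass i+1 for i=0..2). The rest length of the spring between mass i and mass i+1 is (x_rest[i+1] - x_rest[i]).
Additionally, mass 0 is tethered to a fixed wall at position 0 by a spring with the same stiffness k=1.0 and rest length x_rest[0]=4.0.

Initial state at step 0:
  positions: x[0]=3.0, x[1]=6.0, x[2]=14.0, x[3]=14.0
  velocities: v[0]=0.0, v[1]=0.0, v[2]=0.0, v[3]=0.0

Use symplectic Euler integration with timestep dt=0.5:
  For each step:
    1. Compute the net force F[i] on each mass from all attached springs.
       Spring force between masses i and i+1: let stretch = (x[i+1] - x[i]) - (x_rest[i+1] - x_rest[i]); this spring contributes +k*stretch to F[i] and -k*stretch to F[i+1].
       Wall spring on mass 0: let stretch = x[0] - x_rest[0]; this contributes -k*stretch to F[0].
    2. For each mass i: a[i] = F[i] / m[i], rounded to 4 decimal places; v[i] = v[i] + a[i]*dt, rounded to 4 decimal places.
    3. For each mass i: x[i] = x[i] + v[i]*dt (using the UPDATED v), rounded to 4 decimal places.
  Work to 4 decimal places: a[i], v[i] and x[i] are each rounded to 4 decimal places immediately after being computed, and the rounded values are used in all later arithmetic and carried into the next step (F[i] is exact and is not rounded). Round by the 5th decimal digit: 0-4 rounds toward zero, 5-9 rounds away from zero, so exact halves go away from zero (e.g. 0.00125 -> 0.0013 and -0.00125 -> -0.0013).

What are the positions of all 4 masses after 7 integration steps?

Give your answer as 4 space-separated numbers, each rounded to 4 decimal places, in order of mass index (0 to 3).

Answer: 4.5517 7.1274 13.4844 14.1588

Derivation:
Step 0: x=[3.0000 6.0000 14.0000 14.0000] v=[0.0000 0.0000 0.0000 0.0000]
Step 1: x=[3.0000 7.2500 12.0000 15.0000] v=[0.0000 2.5000 -4.0000 2.0000]
Step 2: x=[3.1563 8.6250 9.5625 16.2500] v=[0.3125 2.7500 -4.8750 2.5000]
Step 3: x=[3.6016 8.8672 8.5625 16.8282] v=[0.8906 0.4844 -2.0000 1.1563]
Step 4: x=[4.2549 7.7168 9.7051 16.3399] v=[1.3066 -2.3008 2.2852 -0.9766]
Step 5: x=[4.8091 6.1980 12.0094 15.1929] v=[1.1084 -3.0376 4.6085 -2.2940]
Step 6: x=[4.9358 5.7848 13.6567 14.2500] v=[0.2534 -0.8264 3.2946 -1.8858]
Step 7: x=[4.5517 7.1274 13.4844 14.1588] v=[-0.7683 2.6851 -0.3447 -0.1825]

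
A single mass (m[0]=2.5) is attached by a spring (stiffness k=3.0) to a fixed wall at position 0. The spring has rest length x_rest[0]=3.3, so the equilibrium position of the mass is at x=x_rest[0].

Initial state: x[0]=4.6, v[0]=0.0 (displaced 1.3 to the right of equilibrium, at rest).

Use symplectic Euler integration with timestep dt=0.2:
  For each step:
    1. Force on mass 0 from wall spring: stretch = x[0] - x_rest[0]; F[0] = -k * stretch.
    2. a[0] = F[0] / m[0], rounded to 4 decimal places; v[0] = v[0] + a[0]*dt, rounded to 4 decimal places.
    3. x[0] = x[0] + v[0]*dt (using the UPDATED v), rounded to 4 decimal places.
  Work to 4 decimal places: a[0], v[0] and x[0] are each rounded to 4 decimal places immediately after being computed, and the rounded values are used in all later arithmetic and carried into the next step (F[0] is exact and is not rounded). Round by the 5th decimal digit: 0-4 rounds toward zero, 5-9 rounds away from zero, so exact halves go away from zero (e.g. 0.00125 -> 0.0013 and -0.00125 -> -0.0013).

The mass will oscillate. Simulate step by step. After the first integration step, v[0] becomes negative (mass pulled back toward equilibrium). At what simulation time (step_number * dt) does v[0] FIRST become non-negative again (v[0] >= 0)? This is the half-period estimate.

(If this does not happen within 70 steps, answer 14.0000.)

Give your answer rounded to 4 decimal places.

Step 0: x=[4.6000] v=[0.0000]
Step 1: x=[4.5376] v=[-0.3120]
Step 2: x=[4.4158] v=[-0.6090]
Step 3: x=[4.2404] v=[-0.8768]
Step 4: x=[4.0199] v=[-1.1025]
Step 5: x=[3.7648] v=[-1.2753]
Step 6: x=[3.4874] v=[-1.3869]
Step 7: x=[3.2010] v=[-1.4319]
Step 8: x=[2.9194] v=[-1.4081]
Step 9: x=[2.6560] v=[-1.3168]
Step 10: x=[2.4236] v=[-1.1622]
Step 11: x=[2.2332] v=[-0.9519]
Step 12: x=[2.0940] v=[-0.6959]
Step 13: x=[2.0127] v=[-0.4065]
Step 14: x=[1.9932] v=[-0.0975]
Step 15: x=[2.0364] v=[0.2161]
First v>=0 after going negative at step 15, time=3.0000

Answer: 3.0000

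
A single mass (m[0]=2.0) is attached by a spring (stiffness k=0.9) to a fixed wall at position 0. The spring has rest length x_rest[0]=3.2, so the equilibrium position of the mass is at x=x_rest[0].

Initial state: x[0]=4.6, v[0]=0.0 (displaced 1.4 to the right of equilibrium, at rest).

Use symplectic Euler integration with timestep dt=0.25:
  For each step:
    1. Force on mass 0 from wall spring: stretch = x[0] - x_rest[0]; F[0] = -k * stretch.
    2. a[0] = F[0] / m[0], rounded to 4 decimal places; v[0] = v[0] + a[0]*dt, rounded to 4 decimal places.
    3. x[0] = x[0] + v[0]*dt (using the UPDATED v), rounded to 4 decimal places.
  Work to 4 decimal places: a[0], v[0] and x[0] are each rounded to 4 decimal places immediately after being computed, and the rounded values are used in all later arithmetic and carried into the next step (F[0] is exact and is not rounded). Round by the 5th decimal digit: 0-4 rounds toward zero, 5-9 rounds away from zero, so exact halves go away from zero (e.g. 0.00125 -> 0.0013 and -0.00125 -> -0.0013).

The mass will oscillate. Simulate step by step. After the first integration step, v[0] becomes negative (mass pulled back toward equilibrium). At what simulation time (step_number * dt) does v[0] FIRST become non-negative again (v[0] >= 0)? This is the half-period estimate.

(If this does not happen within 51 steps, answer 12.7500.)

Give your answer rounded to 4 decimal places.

Step 0: x=[4.6000] v=[0.0000]
Step 1: x=[4.5606] v=[-0.1575]
Step 2: x=[4.4830] v=[-0.3106]
Step 3: x=[4.3693] v=[-0.4550]
Step 4: x=[4.2227] v=[-0.5866]
Step 5: x=[4.0473] v=[-0.7017]
Step 6: x=[3.8481] v=[-0.7970]
Step 7: x=[3.6306] v=[-0.8699]
Step 8: x=[3.4010] v=[-0.9184]
Step 9: x=[3.1658] v=[-0.9410]
Step 10: x=[2.9315] v=[-0.9372]
Step 11: x=[2.7048] v=[-0.9070]
Step 12: x=[2.4920] v=[-0.8513]
Step 13: x=[2.2991] v=[-0.7717]
Step 14: x=[2.1315] v=[-0.6704]
Step 15: x=[1.9940] v=[-0.5502]
Step 16: x=[1.8904] v=[-0.4145]
Step 17: x=[1.8236] v=[-0.2672]
Step 18: x=[1.7955] v=[-0.1124]
Step 19: x=[1.8069] v=[0.0456]
First v>=0 after going negative at step 19, time=4.7500

Answer: 4.7500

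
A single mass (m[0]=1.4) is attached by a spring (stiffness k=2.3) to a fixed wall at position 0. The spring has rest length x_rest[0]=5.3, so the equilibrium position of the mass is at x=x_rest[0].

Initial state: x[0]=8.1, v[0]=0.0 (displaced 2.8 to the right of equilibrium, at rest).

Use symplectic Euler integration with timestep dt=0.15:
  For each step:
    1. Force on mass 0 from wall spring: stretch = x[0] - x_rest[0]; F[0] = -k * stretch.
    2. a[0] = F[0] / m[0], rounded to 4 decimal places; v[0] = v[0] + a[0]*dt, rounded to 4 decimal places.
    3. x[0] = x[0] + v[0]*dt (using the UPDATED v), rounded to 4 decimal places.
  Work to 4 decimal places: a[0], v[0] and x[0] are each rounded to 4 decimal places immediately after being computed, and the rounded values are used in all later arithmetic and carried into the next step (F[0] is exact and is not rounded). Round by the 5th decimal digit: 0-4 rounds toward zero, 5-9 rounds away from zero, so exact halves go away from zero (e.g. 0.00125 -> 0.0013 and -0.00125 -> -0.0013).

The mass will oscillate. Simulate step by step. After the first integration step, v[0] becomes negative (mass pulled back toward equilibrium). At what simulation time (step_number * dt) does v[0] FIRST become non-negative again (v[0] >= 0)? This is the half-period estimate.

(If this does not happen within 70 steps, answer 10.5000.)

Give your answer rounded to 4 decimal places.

Answer: 2.5500

Derivation:
Step 0: x=[8.1000] v=[0.0000]
Step 1: x=[7.9965] v=[-0.6900]
Step 2: x=[7.7933] v=[-1.3545]
Step 3: x=[7.4980] v=[-1.9689]
Step 4: x=[7.1214] v=[-2.5106]
Step 5: x=[6.6775] v=[-2.9594]
Step 6: x=[6.1827] v=[-3.2989]
Step 7: x=[5.6552] v=[-3.5164]
Step 8: x=[5.1146] v=[-3.6039]
Step 9: x=[4.5809] v=[-3.5582]
Step 10: x=[4.0738] v=[-3.3810]
Step 11: x=[3.6120] v=[-3.0788]
Step 12: x=[3.2126] v=[-2.6628]
Step 13: x=[2.8903] v=[-2.1484]
Step 14: x=[2.6571] v=[-1.5546]
Step 15: x=[2.5216] v=[-0.9033]
Step 16: x=[2.4888] v=[-0.2186]
Step 17: x=[2.5599] v=[0.4742]
First v>=0 after going negative at step 17, time=2.5500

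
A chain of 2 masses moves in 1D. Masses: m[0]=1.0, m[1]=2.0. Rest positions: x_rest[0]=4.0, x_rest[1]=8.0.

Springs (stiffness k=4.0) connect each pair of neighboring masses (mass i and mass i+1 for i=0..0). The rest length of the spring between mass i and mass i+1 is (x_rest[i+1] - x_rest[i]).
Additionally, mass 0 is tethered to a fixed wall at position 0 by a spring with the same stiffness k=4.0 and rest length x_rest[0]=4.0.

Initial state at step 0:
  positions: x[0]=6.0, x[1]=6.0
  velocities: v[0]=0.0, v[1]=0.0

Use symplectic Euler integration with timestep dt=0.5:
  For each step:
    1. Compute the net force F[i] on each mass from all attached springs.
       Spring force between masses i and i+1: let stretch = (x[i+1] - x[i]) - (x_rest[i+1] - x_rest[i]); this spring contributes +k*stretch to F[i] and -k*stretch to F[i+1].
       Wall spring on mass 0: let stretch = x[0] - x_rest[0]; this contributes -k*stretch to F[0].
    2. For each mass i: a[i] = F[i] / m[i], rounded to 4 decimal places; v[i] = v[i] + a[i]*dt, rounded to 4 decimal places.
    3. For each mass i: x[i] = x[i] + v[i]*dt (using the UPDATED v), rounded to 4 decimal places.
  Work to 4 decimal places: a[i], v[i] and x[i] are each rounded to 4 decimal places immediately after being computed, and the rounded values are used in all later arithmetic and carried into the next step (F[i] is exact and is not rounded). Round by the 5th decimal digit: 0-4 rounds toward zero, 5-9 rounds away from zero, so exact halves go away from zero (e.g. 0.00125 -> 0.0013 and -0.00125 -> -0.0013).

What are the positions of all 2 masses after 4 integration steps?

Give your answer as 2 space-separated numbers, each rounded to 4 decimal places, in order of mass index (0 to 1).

Step 0: x=[6.0000 6.0000] v=[0.0000 0.0000]
Step 1: x=[0.0000 8.0000] v=[-12.0000 4.0000]
Step 2: x=[2.0000 8.0000] v=[4.0000 0.0000]
Step 3: x=[8.0000 7.0000] v=[12.0000 -2.0000]
Step 4: x=[5.0000 8.5000] v=[-6.0000 3.0000]

Answer: 5.0000 8.5000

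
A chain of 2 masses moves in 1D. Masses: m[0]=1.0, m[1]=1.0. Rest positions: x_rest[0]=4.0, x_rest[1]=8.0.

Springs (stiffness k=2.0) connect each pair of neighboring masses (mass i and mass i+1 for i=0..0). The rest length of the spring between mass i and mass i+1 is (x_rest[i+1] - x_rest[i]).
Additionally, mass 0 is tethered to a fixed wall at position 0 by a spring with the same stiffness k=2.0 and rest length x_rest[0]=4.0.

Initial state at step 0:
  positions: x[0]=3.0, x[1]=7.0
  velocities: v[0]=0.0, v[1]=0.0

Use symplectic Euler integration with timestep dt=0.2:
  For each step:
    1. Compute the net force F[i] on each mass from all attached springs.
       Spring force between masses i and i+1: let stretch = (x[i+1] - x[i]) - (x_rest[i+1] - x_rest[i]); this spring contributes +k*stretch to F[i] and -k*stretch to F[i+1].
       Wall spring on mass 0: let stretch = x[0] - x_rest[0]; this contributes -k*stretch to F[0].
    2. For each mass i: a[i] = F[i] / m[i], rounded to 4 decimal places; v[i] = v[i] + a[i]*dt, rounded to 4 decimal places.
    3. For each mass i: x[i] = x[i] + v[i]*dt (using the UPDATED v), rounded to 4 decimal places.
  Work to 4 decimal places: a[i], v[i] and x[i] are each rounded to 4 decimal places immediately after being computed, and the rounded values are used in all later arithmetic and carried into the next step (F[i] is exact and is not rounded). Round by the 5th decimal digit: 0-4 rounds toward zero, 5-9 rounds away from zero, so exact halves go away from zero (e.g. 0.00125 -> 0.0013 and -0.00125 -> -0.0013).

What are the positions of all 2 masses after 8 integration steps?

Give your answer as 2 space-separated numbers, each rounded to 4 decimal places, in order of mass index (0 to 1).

Step 0: x=[3.0000 7.0000] v=[0.0000 0.0000]
Step 1: x=[3.0800 7.0000] v=[0.4000 0.0000]
Step 2: x=[3.2272 7.0064] v=[0.7360 0.0320]
Step 3: x=[3.4186 7.0305] v=[0.9568 0.1203]
Step 4: x=[3.6254 7.0856] v=[1.0341 0.2755]
Step 5: x=[3.8190 7.1839] v=[0.9680 0.4914]
Step 6: x=[3.9763 7.3330] v=[0.7864 0.7454]
Step 7: x=[4.0840 7.5335] v=[0.5386 1.0027]
Step 8: x=[4.1410 7.7781] v=[0.2848 1.2229]

Answer: 4.1410 7.7781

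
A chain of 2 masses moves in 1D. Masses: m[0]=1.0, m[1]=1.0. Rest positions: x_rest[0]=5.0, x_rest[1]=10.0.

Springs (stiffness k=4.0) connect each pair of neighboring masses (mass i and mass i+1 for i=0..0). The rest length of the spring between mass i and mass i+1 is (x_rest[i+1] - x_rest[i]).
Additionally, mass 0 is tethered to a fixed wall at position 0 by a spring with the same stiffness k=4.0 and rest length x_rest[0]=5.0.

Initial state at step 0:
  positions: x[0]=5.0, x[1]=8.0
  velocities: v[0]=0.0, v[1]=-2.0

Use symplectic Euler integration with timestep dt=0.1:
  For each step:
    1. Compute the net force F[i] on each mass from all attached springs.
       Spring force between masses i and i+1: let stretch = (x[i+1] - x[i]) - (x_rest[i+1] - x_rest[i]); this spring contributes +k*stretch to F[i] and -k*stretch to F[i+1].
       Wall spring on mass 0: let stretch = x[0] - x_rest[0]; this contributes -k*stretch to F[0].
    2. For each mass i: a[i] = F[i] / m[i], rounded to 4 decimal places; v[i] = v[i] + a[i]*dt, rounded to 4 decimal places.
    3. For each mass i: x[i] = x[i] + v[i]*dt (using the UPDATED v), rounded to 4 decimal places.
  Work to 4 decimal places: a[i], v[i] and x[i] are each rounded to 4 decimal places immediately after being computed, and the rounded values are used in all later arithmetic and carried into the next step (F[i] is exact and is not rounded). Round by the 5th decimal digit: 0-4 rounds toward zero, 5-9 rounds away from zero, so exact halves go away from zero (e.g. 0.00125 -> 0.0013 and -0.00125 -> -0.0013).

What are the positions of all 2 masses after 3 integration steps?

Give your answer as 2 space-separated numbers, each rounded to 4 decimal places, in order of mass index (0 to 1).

Answer: 4.5359 7.8800

Derivation:
Step 0: x=[5.0000 8.0000] v=[0.0000 -2.0000]
Step 1: x=[4.9200 7.8800] v=[-0.8000 -1.2000]
Step 2: x=[4.7616 7.8416] v=[-1.5840 -0.3840]
Step 3: x=[4.5359 7.8800] v=[-2.2566 0.3840]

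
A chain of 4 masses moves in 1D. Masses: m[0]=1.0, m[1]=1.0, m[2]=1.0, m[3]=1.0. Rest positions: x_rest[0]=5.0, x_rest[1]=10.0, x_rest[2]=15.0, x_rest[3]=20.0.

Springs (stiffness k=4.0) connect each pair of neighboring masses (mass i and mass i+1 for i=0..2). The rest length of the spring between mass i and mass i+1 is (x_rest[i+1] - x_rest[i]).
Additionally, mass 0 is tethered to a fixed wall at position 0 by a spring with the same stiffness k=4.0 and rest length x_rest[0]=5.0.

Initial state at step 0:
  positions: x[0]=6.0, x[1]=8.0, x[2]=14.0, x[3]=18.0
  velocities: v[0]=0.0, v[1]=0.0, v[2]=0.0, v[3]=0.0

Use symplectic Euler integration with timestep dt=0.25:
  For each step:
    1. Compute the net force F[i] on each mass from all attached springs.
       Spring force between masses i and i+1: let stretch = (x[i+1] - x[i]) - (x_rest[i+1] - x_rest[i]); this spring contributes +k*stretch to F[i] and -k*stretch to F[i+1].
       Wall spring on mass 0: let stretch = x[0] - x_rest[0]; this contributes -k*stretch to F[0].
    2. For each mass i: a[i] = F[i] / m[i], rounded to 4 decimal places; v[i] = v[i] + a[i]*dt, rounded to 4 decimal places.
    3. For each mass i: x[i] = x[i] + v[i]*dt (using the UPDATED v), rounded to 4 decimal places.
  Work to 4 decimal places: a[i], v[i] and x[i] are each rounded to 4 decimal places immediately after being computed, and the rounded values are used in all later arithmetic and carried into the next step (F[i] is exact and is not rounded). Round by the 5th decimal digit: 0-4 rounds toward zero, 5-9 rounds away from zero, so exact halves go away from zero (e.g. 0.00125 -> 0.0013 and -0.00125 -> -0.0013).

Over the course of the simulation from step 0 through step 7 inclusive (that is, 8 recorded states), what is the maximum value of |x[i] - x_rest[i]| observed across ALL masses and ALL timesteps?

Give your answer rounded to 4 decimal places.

Step 0: x=[6.0000 8.0000 14.0000 18.0000] v=[0.0000 0.0000 0.0000 0.0000]
Step 1: x=[5.0000 9.0000 13.5000 18.2500] v=[-4.0000 4.0000 -2.0000 1.0000]
Step 2: x=[3.7500 10.1250 13.0625 18.5625] v=[-5.0000 4.5000 -1.7500 1.2500]
Step 3: x=[3.1563 10.3906 13.2656 18.7500] v=[-2.3750 1.0625 0.8125 0.7500]
Step 4: x=[3.5821 9.5664 14.1211 18.8164] v=[1.7030 -3.2968 3.4219 0.2656]
Step 5: x=[4.6084 8.3848 15.0117 18.9590] v=[4.1052 -4.7264 3.5625 0.5703]
Step 6: x=[5.4267 7.9158 15.2324 19.3648] v=[3.2732 -1.8759 0.8829 1.6230]
Step 7: x=[5.5106 8.6537 14.6571 19.9875] v=[0.3356 2.9516 -2.3013 2.4906]
Max displacement = 2.0842

Answer: 2.0842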